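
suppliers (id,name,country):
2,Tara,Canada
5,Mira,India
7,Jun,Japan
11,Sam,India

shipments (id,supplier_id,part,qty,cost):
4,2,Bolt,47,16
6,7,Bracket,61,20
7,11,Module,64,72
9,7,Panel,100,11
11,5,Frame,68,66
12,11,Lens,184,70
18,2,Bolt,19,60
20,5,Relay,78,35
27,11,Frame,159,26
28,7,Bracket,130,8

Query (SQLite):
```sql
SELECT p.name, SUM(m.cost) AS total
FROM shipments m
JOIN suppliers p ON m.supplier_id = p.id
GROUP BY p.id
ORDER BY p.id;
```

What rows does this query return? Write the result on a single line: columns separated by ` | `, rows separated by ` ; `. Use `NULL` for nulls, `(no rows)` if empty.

Join each shipments row to its suppliers via supplier_id.
Group joined rows by suppliers.id; compute SUM(m.cost) per group.
  2: ids {4, 18} → SUM(m.cost)=76
  5: ids {11, 20} → SUM(m.cost)=101
  7: ids {6, 9, 28} → SUM(m.cost)=39
  11: ids {7, 12, 27} → SUM(m.cost)=168

Tara | 76 ; Mira | 101 ; Jun | 39 ; Sam | 168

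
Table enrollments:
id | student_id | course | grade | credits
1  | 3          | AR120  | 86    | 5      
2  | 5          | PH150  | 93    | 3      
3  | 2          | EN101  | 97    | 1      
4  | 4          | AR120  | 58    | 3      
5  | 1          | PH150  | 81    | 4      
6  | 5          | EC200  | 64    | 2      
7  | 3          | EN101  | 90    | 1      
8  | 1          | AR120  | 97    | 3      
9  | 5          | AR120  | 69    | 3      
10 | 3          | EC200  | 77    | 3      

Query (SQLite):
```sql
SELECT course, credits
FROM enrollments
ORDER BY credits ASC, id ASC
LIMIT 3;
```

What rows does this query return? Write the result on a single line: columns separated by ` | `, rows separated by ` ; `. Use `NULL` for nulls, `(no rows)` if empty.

EN101 | 1 ; EN101 | 1 ; EC200 | 2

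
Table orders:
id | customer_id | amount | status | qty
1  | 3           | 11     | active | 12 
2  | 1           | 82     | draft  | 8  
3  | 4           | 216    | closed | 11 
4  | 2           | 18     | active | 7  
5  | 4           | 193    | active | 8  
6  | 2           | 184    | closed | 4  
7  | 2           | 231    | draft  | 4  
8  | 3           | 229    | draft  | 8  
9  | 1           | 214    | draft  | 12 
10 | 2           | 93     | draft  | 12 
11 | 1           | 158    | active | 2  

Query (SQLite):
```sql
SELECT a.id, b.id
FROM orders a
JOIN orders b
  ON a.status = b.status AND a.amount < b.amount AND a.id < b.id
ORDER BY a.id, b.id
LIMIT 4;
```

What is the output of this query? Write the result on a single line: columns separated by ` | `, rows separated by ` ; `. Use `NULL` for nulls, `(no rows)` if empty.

1 | 4 ; 1 | 5 ; 1 | 11 ; 2 | 7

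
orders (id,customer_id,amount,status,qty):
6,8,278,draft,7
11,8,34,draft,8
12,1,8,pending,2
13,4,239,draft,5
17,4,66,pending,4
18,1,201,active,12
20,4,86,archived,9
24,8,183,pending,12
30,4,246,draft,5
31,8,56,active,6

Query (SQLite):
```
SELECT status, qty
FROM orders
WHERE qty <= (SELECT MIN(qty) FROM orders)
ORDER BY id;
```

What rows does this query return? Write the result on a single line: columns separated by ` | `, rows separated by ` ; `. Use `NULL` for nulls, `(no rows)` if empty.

pending | 2

Scalar subquery: MIN(qty) over all orders rows = 2.
Keep rows where qty <= that value.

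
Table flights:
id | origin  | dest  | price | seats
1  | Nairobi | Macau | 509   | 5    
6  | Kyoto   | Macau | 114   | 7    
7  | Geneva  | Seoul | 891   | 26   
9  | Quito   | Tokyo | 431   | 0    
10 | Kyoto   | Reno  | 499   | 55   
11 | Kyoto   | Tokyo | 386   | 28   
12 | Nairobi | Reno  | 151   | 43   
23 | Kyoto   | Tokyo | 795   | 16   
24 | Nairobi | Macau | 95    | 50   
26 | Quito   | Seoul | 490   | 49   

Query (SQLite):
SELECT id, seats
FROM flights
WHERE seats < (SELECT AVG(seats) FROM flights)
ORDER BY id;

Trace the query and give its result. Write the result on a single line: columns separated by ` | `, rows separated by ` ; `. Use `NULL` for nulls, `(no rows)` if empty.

1 | 5 ; 6 | 7 ; 7 | 26 ; 9 | 0 ; 23 | 16

Scalar subquery: AVG(seats) over all flights rows = 27.9.
Keep rows where seats < that value.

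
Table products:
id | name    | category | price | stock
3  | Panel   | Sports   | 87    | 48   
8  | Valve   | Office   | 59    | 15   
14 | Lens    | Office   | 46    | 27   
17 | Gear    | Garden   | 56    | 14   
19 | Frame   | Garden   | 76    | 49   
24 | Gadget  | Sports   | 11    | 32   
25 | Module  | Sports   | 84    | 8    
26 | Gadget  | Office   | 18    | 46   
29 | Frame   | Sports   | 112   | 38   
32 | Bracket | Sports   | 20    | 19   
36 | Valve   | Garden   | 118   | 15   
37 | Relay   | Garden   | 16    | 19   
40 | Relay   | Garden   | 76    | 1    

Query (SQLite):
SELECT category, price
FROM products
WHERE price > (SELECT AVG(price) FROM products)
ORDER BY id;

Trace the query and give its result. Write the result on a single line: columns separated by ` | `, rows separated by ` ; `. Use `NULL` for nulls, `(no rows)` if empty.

Scalar subquery: AVG(price) over all products rows = 59.923077 (≈; comparison uses full precision).
Keep rows where price > that value.

Sports | 87 ; Garden | 76 ; Sports | 84 ; Sports | 112 ; Garden | 118 ; Garden | 76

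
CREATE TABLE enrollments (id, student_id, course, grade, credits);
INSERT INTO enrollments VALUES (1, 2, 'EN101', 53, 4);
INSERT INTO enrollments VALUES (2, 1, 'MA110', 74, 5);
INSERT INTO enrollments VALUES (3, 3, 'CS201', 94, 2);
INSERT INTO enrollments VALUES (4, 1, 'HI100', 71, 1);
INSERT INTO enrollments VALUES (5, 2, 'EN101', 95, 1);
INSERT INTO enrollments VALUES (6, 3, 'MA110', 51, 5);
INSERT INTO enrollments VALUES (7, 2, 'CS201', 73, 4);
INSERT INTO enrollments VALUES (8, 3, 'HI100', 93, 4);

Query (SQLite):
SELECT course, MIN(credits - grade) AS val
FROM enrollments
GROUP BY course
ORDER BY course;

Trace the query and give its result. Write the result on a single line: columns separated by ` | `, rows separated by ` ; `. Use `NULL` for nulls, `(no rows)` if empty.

CS201 | -92 ; EN101 | -94 ; HI100 | -89 ; MA110 | -69

For each row compute credits - grade.
Group by course; take MIN of the expression per group.
  CS201: ids {3, 7} → MIN(credits - grade)=-92
  EN101: ids {1, 5} → MIN(credits - grade)=-94
  HI100: ids {4, 8} → MIN(credits - grade)=-89
  MA110: ids {2, 6} → MIN(credits - grade)=-69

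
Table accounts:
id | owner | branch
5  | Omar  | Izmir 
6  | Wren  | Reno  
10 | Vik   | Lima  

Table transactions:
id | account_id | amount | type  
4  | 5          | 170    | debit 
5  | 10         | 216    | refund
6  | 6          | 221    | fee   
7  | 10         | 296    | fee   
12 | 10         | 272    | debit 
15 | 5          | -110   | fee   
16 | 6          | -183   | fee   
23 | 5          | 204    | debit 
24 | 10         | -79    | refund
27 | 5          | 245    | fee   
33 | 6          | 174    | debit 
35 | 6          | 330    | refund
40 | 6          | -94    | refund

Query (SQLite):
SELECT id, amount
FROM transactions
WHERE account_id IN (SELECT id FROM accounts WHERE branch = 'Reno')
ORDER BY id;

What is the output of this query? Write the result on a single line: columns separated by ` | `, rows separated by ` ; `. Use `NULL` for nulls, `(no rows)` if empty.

6 | 221 ; 16 | -183 ; 33 | 174 ; 35 | 330 ; 40 | -94

Inner query: accounts.id where branch = 'Reno'.
Outer: keep transactions rows whose account_id is in that set.
Inner query → {6}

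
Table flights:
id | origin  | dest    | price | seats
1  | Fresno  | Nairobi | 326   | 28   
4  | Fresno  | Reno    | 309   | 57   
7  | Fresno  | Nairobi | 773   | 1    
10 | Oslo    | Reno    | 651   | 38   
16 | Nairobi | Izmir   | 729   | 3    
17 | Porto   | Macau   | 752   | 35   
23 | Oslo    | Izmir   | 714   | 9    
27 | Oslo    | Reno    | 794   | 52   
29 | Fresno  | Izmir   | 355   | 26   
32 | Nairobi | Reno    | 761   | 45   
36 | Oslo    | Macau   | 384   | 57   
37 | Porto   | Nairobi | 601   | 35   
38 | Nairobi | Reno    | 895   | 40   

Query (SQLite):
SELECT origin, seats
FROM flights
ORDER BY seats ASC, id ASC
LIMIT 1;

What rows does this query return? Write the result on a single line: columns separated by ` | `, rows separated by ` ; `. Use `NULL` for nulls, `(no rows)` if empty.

Sort by seats asc, tiebreak id asc: (1, id=7), (3, id=16), (9, id=23), (26, id=29) …. Take first 1.

Fresno | 1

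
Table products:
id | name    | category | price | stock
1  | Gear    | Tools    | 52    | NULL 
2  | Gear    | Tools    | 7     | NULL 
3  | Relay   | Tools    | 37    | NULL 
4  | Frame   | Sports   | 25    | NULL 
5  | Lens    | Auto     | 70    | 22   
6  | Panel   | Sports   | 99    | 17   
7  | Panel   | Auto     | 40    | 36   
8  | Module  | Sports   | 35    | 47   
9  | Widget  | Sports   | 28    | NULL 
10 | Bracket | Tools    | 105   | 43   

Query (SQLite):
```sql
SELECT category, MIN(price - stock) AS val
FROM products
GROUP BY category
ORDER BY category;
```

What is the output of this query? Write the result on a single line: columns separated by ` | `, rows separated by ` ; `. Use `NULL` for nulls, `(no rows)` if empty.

Auto | 4 ; Sports | -12 ; Tools | 62

For each row compute price - stock.
Group by category; take MIN of the expression per group.
  Auto: ids {5, 7} → MIN(price - stock)=4
  Sports: ids {4, 6, 8, 9} → MIN(price - stock)=-12
  Tools: ids {1, 2, 3, 10} → MIN(price - stock)=62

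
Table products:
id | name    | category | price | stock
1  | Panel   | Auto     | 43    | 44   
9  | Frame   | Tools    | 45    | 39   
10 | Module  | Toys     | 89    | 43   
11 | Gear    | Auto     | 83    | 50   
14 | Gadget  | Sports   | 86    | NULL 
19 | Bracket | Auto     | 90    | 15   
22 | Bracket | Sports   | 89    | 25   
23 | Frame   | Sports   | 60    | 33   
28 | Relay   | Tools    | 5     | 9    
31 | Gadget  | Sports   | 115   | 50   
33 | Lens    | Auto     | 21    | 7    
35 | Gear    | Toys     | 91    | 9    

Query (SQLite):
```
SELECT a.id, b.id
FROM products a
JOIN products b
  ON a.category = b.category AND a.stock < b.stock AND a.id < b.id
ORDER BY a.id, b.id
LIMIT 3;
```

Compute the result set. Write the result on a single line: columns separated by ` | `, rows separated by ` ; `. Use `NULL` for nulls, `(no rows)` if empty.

Pairs (a,b) with same category, a.stock < b.stock, a.id < b.id.
category groups: Auto:{1,11,19,33} Sports:{14,22,23,31} Tools:{9,28} Toys:{10,35}
Ordered by (a.id, b.id); first 3.

1 | 11 ; 22 | 23 ; 22 | 31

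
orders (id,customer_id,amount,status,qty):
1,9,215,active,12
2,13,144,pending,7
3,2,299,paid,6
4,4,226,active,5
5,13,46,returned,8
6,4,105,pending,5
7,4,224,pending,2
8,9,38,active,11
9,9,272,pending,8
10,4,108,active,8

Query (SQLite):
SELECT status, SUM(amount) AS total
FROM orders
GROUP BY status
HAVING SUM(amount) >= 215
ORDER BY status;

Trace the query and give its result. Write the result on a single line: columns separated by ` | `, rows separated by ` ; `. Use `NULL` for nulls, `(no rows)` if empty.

Partition orders by status; compute SUM(amount) within each group.
HAVING: keep groups where SUM(amount) >= 215.
  active: ids {1, 4, 8, 10} → SUM(amount)=587
  paid: ids {3} → SUM(amount)=299
  pending: ids {2, 6, 7, 9} → SUM(amount)=745
  returned: ids {5} → SUM(amount)=46

active | 587 ; paid | 299 ; pending | 745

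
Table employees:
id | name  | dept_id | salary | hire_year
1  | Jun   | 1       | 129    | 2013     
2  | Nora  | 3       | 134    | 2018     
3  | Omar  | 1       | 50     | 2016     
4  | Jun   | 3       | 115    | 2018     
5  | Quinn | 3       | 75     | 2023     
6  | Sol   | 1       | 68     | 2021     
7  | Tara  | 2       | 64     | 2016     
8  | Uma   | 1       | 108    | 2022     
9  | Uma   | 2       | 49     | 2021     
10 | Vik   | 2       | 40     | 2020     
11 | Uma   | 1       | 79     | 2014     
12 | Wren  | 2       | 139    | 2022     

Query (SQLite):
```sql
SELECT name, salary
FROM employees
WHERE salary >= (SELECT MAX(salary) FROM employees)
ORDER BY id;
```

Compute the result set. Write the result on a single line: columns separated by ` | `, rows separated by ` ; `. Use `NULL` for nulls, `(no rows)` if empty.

Scalar subquery: MAX(salary) over all employees rows = 139.
Keep rows where salary >= that value.

Wren | 139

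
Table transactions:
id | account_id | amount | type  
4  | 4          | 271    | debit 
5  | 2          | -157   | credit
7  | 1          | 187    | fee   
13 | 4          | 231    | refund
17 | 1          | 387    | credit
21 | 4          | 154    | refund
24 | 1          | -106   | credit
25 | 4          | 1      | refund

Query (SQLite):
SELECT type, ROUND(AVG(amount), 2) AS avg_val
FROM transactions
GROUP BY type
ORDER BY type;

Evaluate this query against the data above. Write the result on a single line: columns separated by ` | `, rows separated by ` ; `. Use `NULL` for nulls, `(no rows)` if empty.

Partition transactions by type; compute ROUND(AVG(amount), 2) within each group.
  credit: ids {5, 17, 24} → ROUND(AVG(amount), 2)=41.33
  debit: ids {4} → ROUND(AVG(amount), 2)=271
  fee: ids {7} → ROUND(AVG(amount), 2)=187
  refund: ids {13, 21, 25} → ROUND(AVG(amount), 2)=128.67

credit | 41.33 ; debit | 271 ; fee | 187 ; refund | 128.67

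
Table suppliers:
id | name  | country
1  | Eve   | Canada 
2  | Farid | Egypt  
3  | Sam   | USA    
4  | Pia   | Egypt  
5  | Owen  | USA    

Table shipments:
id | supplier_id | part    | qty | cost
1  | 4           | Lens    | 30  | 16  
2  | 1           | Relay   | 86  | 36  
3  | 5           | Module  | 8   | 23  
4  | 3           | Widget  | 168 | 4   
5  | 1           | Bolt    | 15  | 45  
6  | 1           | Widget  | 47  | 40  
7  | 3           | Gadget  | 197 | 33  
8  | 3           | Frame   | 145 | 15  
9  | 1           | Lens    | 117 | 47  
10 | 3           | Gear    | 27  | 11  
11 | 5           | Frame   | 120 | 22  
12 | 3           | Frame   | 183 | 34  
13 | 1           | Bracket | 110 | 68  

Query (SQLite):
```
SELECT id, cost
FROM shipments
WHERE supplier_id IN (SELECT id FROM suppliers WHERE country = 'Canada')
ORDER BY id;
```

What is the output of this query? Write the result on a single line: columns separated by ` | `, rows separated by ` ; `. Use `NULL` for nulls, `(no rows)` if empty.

2 | 36 ; 5 | 45 ; 6 | 40 ; 9 | 47 ; 13 | 68

Inner query: suppliers.id where country = 'Canada'.
Outer: keep shipments rows whose supplier_id is in that set.
Inner query → {1}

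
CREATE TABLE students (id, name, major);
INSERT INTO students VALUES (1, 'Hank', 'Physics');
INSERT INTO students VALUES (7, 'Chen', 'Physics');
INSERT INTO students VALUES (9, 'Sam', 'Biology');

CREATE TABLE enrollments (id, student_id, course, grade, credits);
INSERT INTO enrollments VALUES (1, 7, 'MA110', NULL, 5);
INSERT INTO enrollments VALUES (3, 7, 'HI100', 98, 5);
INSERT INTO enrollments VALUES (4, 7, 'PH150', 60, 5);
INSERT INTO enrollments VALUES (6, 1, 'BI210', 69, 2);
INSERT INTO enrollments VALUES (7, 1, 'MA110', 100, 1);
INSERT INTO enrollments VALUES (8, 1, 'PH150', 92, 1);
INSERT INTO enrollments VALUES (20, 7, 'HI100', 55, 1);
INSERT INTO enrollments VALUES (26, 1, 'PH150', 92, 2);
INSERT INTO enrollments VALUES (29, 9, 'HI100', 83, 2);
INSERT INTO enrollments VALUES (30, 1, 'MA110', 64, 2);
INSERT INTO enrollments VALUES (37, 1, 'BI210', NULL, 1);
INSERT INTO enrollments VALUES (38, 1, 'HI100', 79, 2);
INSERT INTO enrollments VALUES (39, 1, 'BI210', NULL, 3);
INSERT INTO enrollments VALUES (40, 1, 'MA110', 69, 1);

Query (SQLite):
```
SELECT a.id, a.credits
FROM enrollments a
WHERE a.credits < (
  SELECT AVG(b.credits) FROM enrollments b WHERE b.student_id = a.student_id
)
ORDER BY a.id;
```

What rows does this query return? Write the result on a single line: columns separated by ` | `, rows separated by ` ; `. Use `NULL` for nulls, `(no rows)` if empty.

7 | 1 ; 8 | 1 ; 20 | 1 ; 37 | 1 ; 40 | 1

For each enrollments row a, compute AVG(credits) over rows sharing a.student_id.
Keep row a if a.credits < that per-group AVG.
  student_id=1: AVG(credits) = 1.666667
  student_id=7: AVG(credits) = 4.0
  student_id=9: AVG(credits) = 2.0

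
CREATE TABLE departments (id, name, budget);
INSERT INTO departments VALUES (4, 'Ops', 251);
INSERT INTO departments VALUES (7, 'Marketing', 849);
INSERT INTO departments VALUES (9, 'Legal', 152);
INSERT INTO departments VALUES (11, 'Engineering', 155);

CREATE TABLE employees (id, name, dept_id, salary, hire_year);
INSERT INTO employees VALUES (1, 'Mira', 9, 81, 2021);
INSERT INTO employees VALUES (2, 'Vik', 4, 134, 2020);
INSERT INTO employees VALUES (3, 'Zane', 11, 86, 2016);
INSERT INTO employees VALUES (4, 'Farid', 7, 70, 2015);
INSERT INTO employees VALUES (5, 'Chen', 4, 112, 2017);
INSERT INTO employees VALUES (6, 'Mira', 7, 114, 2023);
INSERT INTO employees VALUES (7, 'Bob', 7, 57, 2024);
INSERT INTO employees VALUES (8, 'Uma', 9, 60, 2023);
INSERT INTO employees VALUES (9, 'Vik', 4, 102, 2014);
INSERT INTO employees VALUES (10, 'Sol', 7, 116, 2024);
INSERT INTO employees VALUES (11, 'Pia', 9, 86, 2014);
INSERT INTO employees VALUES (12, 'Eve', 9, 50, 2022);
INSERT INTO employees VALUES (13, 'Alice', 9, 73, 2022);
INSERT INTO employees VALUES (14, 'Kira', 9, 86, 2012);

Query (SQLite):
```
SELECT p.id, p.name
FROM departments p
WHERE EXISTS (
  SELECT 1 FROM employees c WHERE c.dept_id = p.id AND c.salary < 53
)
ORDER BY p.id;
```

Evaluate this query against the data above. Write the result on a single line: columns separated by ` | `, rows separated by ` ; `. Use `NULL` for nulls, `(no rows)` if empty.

For each departments row, check whether any employees with matching dept_id has salary < 53.
Keep rows where that is true.

9 | Legal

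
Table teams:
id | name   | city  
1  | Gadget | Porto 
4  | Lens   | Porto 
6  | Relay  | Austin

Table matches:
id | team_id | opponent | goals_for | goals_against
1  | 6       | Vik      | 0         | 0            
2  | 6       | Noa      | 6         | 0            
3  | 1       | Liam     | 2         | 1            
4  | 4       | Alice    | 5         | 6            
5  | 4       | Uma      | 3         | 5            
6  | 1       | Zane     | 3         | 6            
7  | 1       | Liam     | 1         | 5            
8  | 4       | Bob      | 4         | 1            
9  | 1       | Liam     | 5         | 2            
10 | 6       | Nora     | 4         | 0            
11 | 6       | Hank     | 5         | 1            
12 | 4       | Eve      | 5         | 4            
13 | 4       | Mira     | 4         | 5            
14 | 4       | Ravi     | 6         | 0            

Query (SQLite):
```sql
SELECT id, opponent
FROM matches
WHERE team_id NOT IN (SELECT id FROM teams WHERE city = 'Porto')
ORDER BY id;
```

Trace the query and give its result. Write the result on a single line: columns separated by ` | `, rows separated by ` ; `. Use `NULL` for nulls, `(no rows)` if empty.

Inner query: teams.id where city = 'Porto'.
Outer: keep matches rows whose team_id is not in that set.
Inner query → {1, 4}

1 | Vik ; 2 | Noa ; 10 | Nora ; 11 | Hank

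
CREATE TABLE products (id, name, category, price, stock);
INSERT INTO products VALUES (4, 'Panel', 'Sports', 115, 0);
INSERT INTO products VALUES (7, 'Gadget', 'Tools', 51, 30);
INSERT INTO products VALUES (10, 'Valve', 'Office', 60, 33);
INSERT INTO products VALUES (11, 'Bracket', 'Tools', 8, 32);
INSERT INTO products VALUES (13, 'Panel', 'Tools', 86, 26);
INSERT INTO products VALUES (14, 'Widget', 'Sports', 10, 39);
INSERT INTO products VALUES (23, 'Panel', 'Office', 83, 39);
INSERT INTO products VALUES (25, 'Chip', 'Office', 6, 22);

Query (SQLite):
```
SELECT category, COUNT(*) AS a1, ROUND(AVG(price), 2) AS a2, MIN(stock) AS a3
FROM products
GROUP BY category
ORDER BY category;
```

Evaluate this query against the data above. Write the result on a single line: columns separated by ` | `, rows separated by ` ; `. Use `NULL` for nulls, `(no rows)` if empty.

Group products by category.
Per group compute: COUNT(*), ROUND(AVG(price), 2), MIN(stock).
  Office: ids {10, 23, 25} → COUNT(*)=3, ROUND(AVG(price), 2)=49.67, MIN(stock)=22
  Sports: ids {4, 14} → COUNT(*)=2, ROUND(AVG(price), 2)=62.5, MIN(stock)=0
  Tools: ids {7, 11, 13} → COUNT(*)=3, ROUND(AVG(price), 2)=48.33, MIN(stock)=26

Office | 3 | 49.67 | 22 ; Sports | 2 | 62.5 | 0 ; Tools | 3 | 48.33 | 26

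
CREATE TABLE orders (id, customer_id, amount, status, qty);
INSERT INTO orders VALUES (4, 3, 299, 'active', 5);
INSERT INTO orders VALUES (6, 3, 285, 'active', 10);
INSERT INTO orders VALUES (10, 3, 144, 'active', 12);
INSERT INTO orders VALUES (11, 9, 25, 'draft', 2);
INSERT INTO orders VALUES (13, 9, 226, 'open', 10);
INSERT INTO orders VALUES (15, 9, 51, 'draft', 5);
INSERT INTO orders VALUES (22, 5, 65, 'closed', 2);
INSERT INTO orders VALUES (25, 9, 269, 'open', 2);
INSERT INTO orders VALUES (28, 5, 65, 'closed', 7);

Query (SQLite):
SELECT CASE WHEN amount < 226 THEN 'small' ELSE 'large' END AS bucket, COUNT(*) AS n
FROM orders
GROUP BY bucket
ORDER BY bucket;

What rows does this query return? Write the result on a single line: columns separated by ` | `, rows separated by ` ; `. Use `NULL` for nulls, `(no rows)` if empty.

Bucket rows by amount < 226 → 'small' else 'large'; count each bucket.

large | 4 ; small | 5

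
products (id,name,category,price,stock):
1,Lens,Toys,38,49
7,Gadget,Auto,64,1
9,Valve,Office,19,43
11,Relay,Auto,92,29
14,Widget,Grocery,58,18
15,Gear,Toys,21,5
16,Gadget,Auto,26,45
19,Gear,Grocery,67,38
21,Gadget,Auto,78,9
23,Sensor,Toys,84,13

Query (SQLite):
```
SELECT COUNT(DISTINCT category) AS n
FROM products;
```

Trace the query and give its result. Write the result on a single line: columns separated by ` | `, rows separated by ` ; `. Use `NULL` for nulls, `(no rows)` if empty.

4

Count distinct non-NULL category values.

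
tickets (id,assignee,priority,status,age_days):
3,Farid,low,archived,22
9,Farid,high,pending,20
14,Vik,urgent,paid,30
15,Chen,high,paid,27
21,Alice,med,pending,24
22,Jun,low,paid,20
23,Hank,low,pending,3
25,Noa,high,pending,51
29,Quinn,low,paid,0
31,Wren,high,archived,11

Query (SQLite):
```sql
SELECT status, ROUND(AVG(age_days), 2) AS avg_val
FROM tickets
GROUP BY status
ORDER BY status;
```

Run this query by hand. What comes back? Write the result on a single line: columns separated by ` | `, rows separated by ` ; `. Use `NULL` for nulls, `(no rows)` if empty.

archived | 16.5 ; paid | 19.25 ; pending | 24.5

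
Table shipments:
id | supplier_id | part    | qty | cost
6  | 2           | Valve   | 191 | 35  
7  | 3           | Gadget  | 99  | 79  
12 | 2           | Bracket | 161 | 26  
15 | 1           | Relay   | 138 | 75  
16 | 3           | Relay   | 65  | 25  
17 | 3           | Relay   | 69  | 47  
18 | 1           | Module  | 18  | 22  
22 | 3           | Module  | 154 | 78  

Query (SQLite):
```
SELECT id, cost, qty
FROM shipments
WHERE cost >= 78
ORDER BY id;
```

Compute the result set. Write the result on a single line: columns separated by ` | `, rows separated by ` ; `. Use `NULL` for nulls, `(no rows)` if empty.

7 | 79 | 99 ; 22 | 78 | 154

cost >= 78: ids {7, 22}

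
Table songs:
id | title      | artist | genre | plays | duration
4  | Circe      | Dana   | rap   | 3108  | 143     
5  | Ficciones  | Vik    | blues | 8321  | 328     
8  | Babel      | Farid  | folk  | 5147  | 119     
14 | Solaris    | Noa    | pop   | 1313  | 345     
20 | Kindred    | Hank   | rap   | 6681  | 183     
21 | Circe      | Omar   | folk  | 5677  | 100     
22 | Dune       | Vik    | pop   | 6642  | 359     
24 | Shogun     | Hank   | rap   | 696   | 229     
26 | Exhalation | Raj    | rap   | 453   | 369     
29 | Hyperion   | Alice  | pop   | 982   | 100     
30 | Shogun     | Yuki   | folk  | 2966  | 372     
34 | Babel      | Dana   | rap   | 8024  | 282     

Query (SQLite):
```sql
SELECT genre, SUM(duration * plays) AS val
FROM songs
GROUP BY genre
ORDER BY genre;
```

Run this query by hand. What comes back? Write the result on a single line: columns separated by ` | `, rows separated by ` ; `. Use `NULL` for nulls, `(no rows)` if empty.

blues | 2729288 ; folk | 2283545 ; pop | 2935663 ; rap | 4256376

For each row compute duration * plays.
Group by genre; take SUM of the expression per group.
  blues: ids {5} → SUM(duration * plays)=2729288
  folk: ids {8, 21, 30} → SUM(duration * plays)=2283545
  pop: ids {14, 22, 29} → SUM(duration * plays)=2935663
  rap: ids {4, 20, 24, 26, 34} → SUM(duration * plays)=4256376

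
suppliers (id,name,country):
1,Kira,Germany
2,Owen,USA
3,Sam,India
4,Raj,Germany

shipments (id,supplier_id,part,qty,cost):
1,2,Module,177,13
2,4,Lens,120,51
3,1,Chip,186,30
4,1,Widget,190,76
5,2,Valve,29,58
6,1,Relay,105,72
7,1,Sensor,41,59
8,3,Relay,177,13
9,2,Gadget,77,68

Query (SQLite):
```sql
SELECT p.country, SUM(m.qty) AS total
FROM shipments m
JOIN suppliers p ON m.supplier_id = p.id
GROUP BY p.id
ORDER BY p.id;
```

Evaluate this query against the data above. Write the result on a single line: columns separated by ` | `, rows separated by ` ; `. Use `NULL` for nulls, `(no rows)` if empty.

Join each shipments row to its suppliers via supplier_id.
Group joined rows by suppliers.id; compute SUM(m.qty) per group.
  1: ids {3, 4, 6, 7} → SUM(m.qty)=522
  2: ids {1, 5, 9} → SUM(m.qty)=283
  3: ids {8} → SUM(m.qty)=177
  4: ids {2} → SUM(m.qty)=120

Germany | 522 ; USA | 283 ; India | 177 ; Germany | 120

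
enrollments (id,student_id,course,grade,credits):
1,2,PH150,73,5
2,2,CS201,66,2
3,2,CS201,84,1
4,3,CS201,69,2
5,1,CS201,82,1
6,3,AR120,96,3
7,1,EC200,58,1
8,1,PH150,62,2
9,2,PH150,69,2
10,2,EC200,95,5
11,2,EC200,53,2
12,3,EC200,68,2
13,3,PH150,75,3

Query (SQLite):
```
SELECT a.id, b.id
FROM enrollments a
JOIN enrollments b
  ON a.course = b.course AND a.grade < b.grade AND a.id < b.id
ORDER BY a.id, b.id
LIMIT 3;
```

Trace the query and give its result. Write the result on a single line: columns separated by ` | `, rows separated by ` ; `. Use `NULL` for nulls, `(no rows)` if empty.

1 | 13 ; 2 | 3 ; 2 | 4

Pairs (a,b) with same course, a.grade < b.grade, a.id < b.id.
course groups: AR120:{6} CS201:{2,3,4,5} EC200:{7,10,11,12} PH150:{1,8,9,13}
Ordered by (a.id, b.id); first 3.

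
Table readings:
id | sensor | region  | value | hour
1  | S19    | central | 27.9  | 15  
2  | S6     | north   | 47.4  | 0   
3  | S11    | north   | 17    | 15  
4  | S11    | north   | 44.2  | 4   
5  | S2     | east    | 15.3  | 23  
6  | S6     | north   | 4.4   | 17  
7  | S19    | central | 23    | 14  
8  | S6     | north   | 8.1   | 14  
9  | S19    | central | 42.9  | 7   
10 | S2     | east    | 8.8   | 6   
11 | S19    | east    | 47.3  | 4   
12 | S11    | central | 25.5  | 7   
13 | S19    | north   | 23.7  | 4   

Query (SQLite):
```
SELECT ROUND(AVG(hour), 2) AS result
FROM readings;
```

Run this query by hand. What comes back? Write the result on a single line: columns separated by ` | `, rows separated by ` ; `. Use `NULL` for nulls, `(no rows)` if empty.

All hour values: [15, 0, 15, 4, 23, 17, 14, 14, 7, 6, 4, 7, 4].
AVG = 130 / 13 (rounded to 2 dp).

10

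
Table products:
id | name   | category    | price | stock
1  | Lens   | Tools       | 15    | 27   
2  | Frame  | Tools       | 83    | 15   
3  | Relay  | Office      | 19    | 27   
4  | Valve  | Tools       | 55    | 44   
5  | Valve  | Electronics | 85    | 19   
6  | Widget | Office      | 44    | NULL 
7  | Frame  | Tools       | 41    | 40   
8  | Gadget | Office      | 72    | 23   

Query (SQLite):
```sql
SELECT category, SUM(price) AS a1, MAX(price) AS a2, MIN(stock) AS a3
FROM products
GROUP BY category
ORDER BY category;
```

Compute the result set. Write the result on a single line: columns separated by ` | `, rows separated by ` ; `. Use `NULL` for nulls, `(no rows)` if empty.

Electronics | 85 | 85 | 19 ; Office | 135 | 72 | 23 ; Tools | 194 | 83 | 15

Group products by category.
Per group compute: SUM(price), MAX(price), MIN(stock).
  Electronics: ids {5} → SUM(price)=85, MAX(price)=85, MIN(stock)=19
  Office: ids {3, 6, 8} → SUM(price)=135, MAX(price)=72, MIN(stock)=23
  Tools: ids {1, 2, 4, 7} → SUM(price)=194, MAX(price)=83, MIN(stock)=15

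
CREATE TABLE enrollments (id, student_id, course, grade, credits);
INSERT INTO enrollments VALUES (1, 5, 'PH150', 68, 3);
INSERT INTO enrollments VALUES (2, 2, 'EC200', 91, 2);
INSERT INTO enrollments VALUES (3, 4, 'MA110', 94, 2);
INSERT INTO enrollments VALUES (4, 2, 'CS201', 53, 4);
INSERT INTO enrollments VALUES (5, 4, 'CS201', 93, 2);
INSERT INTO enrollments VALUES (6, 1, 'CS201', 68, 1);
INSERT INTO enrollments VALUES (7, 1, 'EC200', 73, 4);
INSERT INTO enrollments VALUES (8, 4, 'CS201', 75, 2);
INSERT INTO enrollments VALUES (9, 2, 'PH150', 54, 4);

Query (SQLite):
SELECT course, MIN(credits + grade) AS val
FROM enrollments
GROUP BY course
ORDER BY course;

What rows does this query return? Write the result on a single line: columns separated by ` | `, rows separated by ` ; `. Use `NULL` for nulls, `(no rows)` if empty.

For each row compute credits + grade.
Group by course; take MIN of the expression per group.
  CS201: ids {4, 5, 6, 8} → MIN(credits + grade)=57
  EC200: ids {2, 7} → MIN(credits + grade)=77
  MA110: ids {3} → MIN(credits + grade)=96
  PH150: ids {1, 9} → MIN(credits + grade)=58

CS201 | 57 ; EC200 | 77 ; MA110 | 96 ; PH150 | 58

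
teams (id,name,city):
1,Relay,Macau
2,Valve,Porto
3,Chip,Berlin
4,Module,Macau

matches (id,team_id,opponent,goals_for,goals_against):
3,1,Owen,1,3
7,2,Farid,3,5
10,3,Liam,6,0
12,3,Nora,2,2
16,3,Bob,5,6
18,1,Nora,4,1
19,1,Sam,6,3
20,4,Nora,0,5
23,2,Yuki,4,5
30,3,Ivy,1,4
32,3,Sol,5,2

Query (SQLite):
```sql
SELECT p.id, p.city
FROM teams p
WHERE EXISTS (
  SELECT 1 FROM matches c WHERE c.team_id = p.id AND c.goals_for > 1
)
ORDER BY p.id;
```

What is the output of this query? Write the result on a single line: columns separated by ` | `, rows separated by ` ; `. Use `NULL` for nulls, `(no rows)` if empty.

1 | Macau ; 2 | Porto ; 3 | Berlin

For each teams row, check whether any matches with matching team_id has goals_for > 1.
Keep rows where that is true.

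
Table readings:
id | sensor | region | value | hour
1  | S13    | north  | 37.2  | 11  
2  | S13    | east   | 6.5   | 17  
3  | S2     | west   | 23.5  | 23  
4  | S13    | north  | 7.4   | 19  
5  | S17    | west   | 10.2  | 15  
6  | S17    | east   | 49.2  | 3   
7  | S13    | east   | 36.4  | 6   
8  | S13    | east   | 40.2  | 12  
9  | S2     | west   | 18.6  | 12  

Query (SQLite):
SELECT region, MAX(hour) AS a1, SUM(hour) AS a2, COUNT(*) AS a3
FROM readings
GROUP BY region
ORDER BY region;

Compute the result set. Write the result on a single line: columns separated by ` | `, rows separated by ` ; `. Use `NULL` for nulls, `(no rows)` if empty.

Group readings by region.
Per group compute: MAX(hour), SUM(hour), COUNT(*).
  east: ids {2, 6, 7, 8} → MAX(hour)=17, SUM(hour)=38, COUNT(*)=4
  north: ids {1, 4} → MAX(hour)=19, SUM(hour)=30, COUNT(*)=2
  west: ids {3, 5, 9} → MAX(hour)=23, SUM(hour)=50, COUNT(*)=3

east | 17 | 38 | 4 ; north | 19 | 30 | 2 ; west | 23 | 50 | 3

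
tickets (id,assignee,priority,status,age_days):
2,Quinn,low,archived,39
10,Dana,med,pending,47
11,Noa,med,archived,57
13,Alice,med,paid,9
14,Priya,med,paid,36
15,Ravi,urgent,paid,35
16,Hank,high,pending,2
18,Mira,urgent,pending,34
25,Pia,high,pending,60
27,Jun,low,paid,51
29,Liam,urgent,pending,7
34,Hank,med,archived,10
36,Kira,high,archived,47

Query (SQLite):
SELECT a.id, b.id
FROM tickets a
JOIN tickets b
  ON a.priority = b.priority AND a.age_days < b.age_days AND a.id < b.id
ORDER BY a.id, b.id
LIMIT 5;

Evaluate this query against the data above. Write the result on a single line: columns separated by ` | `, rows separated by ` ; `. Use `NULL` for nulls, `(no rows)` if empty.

2 | 27 ; 10 | 11 ; 13 | 14 ; 13 | 34 ; 16 | 25

Pairs (a,b) with same priority, a.age_days < b.age_days, a.id < b.id.
priority groups: high:{16,25,36} low:{2,27} med:{10,11,13,14,34} urgent:{15,18,29}
Ordered by (a.id, b.id); first 5.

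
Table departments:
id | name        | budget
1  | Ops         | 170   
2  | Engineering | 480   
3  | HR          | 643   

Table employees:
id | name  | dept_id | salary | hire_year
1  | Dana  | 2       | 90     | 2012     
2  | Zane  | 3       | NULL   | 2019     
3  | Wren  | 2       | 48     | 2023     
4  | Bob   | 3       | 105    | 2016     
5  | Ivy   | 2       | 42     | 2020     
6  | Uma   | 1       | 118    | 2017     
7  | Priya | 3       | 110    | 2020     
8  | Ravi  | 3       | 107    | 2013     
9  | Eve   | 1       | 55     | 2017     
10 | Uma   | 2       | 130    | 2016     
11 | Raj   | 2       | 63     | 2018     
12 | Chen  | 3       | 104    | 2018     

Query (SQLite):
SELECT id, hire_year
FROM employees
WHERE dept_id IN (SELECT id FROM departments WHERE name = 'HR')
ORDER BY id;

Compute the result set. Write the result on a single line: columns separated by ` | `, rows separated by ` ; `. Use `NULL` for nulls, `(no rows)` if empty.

2 | 2019 ; 4 | 2016 ; 7 | 2020 ; 8 | 2013 ; 12 | 2018

Inner query: departments.id where name = 'HR'.
Outer: keep employees rows whose dept_id is in that set.
Inner query → {3}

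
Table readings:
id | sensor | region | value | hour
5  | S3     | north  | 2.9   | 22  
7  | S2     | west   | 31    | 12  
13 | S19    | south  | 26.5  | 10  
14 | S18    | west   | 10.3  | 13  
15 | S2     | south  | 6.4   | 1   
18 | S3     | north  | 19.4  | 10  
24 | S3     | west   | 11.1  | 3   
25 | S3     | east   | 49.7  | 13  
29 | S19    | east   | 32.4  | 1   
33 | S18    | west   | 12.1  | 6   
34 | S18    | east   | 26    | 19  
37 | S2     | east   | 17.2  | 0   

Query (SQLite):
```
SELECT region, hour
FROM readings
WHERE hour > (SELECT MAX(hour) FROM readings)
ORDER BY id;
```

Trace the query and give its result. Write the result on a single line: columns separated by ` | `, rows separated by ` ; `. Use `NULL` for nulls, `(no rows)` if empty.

Scalar subquery: MAX(hour) over all readings rows = 22.
Keep rows where hour > that value.

(no rows)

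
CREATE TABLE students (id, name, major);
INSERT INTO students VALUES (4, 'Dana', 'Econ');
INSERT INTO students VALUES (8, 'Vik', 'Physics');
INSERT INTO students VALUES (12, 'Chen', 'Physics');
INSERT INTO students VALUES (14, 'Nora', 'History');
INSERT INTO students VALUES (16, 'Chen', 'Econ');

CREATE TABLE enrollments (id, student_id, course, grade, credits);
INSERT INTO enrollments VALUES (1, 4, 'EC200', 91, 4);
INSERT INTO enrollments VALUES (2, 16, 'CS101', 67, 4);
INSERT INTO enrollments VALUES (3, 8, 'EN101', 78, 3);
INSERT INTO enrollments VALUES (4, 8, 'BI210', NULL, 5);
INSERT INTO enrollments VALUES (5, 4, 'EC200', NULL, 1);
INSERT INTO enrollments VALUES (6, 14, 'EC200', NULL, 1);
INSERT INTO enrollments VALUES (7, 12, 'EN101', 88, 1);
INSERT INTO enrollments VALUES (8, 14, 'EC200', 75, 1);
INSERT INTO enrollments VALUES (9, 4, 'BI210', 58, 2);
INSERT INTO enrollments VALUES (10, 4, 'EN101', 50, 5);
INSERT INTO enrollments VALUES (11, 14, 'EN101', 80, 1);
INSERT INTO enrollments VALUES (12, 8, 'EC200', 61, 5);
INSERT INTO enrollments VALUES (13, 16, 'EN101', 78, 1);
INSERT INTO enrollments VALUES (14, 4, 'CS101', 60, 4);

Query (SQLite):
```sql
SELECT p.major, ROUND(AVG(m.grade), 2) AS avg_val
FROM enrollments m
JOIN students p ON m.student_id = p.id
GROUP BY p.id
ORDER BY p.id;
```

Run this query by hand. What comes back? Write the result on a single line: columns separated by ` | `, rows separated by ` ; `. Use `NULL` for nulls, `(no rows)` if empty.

Join each enrollments row to its students via student_id.
Group joined rows by students.id; compute ROUND(AVG(m.grade), 2) per group.
  4: ids {1, 5, 9, 10, 14} → ROUND(AVG(m.grade), 2)=64.75
  8: ids {3, 4, 12} → ROUND(AVG(m.grade), 2)=69.5
  12: ids {7} → ROUND(AVG(m.grade), 2)=88
  14: ids {6, 8, 11} → ROUND(AVG(m.grade), 2)=77.5
  16: ids {2, 13} → ROUND(AVG(m.grade), 2)=72.5

Econ | 64.75 ; Physics | 69.5 ; Physics | 88 ; History | 77.5 ; Econ | 72.5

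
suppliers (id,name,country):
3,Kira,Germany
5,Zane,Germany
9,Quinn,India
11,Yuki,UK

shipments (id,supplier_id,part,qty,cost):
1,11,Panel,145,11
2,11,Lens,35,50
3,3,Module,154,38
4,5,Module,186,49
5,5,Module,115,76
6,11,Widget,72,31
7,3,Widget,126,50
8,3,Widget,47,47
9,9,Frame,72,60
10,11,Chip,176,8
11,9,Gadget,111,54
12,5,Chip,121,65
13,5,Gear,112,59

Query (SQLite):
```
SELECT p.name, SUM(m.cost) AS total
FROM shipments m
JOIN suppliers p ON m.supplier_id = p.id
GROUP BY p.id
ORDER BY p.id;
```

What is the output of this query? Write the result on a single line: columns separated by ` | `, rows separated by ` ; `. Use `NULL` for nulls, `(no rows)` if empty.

Join each shipments row to its suppliers via supplier_id.
Group joined rows by suppliers.id; compute SUM(m.cost) per group.
  3: ids {3, 7, 8} → SUM(m.cost)=135
  5: ids {4, 5, 12, 13} → SUM(m.cost)=249
  9: ids {9, 11} → SUM(m.cost)=114
  11: ids {1, 2, 6, 10} → SUM(m.cost)=100

Kira | 135 ; Zane | 249 ; Quinn | 114 ; Yuki | 100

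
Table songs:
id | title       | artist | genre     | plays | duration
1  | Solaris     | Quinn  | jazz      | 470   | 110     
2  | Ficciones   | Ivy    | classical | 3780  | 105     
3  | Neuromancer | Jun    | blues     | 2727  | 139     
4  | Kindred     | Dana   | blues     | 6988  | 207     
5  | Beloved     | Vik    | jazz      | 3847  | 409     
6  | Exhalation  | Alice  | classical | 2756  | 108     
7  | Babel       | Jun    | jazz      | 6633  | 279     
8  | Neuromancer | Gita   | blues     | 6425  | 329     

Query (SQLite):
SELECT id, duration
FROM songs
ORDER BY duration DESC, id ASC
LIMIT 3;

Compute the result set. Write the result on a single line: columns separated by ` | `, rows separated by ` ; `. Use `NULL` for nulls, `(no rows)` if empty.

5 | 409 ; 8 | 329 ; 7 | 279

Sort by duration desc, tiebreak id asc: (409, id=5), (329, id=8), (279, id=7), (207, id=4), (139, id=3), (110, id=1) …. Take first 3.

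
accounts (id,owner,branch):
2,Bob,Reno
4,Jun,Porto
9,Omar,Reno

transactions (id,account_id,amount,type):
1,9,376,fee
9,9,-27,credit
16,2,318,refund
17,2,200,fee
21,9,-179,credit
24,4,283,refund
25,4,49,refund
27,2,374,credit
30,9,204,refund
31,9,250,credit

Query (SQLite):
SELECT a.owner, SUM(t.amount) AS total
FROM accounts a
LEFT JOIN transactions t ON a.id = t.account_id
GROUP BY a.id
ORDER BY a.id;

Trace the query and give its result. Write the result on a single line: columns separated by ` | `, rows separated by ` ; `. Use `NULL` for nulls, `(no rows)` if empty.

Bob | 892 ; Jun | 332 ; Omar | 624

LEFT JOIN keeps every accounts row; unmatched ones get NULL for transactions columns.
Group by accounts.id and compute SUM(t.amount). SUM over an all-NULL group is NULL.
  2: ids {16, 17, 27} → SUM(t.amount)=892
  4: ids {24, 25} → SUM(t.amount)=332
  9: ids {1, 9, 21, 30, 31} → SUM(t.amount)=624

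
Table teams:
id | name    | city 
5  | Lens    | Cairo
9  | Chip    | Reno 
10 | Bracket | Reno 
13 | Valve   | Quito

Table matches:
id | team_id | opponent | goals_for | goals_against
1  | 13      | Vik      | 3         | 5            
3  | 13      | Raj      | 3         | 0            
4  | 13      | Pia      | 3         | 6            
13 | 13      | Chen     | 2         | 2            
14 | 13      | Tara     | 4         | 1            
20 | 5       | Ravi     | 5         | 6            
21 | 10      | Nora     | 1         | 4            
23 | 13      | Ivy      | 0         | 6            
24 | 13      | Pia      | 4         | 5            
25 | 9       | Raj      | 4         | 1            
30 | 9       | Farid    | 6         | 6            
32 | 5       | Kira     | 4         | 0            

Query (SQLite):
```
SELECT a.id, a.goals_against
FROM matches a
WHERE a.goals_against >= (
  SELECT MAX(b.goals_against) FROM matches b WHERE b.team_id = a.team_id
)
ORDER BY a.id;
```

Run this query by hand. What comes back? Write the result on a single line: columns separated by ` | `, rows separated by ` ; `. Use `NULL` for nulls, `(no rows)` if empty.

4 | 6 ; 20 | 6 ; 21 | 4 ; 23 | 6 ; 30 | 6

For each matches row a, compute MAX(goals_against) over rows sharing a.team_id.
Keep row a if a.goals_against >= that per-group MAX.
  team_id=5: MAX(goals_against) = 6
  team_id=9: MAX(goals_against) = 6
  team_id=10: MAX(goals_against) = 4
  team_id=13: MAX(goals_against) = 6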